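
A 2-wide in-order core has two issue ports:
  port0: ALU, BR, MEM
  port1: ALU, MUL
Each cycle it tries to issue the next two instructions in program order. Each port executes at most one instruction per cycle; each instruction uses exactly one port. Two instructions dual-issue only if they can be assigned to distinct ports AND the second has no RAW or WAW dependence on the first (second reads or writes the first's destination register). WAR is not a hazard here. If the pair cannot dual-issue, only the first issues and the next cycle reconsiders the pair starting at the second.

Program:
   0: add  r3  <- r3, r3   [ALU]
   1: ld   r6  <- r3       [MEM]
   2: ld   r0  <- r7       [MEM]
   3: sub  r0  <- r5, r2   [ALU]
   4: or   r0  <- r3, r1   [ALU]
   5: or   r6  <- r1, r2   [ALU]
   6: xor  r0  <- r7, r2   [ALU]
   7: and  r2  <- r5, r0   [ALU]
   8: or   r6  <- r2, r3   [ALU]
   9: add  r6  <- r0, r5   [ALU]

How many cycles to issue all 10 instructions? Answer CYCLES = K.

CYCLES = 9

c0: i0 add  RAW r3
c1: i1 ld  no-port MEM/MEM
c2: i2 ld  WAW r0
c3: i3 sub  WAW r0
c4: i4/i5 or or  2-wide
c5: i6 xor  RAW r0
c6: i7 and  RAW r2
c7: i8 or  WAW r6
c8: i9 add  tail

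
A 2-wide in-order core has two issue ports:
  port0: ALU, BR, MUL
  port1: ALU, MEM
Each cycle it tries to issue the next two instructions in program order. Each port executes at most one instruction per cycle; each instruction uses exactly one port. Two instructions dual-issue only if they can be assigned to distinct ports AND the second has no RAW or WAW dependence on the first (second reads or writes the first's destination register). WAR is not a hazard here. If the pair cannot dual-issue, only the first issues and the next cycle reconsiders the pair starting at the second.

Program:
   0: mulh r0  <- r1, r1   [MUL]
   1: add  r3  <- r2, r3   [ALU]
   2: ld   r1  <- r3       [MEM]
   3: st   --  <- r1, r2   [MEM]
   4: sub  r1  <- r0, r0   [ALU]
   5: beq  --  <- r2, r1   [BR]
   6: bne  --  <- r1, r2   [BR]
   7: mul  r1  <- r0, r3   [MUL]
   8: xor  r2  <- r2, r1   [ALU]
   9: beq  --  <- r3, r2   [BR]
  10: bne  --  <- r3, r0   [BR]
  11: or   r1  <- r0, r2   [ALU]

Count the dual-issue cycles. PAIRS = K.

c0: i0&i1 mulh add  dual
c1: i2 ld  no-port MEM/MEM
c2: i3&i4 st sub  dual
c3: i5 beq  no-port BR/BR
c4: i6 bne  no-port BR/MUL
c5: i7 mul  RAW r1
c6: i8 xor  RAW r2
c7: i9 beq  no-port BR/BR
c8: i10&i11 bne or  dual

PAIRS = 3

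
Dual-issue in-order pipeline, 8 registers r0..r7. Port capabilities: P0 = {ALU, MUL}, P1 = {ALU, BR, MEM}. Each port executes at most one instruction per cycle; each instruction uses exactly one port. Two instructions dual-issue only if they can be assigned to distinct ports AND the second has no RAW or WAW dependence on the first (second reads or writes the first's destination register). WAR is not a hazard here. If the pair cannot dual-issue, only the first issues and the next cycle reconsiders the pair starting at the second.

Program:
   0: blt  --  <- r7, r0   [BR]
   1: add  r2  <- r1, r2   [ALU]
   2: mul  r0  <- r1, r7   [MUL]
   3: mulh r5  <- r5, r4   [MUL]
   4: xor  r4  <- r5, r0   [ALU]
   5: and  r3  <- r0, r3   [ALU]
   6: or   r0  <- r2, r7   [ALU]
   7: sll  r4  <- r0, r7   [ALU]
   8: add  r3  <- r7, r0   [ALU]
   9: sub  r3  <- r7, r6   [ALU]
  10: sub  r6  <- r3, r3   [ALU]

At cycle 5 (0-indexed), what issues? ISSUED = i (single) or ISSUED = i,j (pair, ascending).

[0] i0/i1  blt.BR add.ALU  -- dual
[1] i2  mul.MUL  -- no-port MUL/MUL
[2] i3  mulh.MUL  -- RAW r5
[3] i4/i5  xor.ALU and.ALU  -- dual
[4] i6  or.ALU  -- RAW r0
[5] i7/i8  sll.ALU add.ALU  -- dual
[6] i9  sub.ALU  -- RAW r3
[7] i10  sub.ALU  -- tail

ISSUED = 7,8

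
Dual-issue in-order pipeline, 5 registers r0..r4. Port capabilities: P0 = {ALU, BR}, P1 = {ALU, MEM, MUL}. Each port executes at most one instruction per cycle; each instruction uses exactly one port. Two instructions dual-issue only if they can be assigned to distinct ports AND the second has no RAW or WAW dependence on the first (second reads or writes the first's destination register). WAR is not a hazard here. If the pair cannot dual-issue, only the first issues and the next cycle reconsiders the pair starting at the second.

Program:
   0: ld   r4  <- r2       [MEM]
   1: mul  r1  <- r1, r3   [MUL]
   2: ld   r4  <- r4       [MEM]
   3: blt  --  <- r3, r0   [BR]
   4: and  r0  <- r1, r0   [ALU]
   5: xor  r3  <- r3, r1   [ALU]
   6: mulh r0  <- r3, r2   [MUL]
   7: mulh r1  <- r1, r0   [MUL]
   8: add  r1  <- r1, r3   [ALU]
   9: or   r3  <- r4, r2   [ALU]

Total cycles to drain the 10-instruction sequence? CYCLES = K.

CYCLES = 7

#0 head=0: ld.MEM i0 no-port MEM/MUL
#1 head=1: mul.MUL i1 no-port MUL/MEM
#2 head=2: ld.MEM+blt.BR i2,i3 2-wide
#3 head=4: and.ALU+xor.ALU i4,i5 2-wide
#4 head=6: mulh.MUL i6 no-port MUL/MUL
#5 head=7: mulh.MUL i7 RAW+WAW r1
#6 head=8: add.ALU+or.ALU i8,i9 2-wide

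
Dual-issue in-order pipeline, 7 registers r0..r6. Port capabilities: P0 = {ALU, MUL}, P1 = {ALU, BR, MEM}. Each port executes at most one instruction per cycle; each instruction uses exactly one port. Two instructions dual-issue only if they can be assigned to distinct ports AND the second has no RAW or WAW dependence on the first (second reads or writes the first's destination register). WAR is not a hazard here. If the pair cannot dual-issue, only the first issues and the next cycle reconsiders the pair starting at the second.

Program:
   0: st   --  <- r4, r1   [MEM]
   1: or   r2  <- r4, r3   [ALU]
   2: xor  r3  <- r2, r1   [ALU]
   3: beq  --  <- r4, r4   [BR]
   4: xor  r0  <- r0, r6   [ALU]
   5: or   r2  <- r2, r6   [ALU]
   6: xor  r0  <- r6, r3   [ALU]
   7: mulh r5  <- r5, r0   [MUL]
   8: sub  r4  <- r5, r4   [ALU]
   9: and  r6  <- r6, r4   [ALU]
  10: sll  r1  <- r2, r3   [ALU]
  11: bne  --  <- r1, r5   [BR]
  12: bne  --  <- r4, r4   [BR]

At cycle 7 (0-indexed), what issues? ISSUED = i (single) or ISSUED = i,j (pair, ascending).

ISSUED = 11

t=0 i0+i1:st;or ; 2-wide
t=1 i2+i3:xor;beq ; 2-wide
t=2 i4+i5:xor;or ; 2-wide
t=3 i6:xor ; RAW r0
t=4 i7:mulh ; RAW r5
t=5 i8:sub ; RAW r4
t=6 i9+i10:and;sll ; 2-wide
t=7 i11:bne ; no-port BR/BR
t=8 i12:bne ; tail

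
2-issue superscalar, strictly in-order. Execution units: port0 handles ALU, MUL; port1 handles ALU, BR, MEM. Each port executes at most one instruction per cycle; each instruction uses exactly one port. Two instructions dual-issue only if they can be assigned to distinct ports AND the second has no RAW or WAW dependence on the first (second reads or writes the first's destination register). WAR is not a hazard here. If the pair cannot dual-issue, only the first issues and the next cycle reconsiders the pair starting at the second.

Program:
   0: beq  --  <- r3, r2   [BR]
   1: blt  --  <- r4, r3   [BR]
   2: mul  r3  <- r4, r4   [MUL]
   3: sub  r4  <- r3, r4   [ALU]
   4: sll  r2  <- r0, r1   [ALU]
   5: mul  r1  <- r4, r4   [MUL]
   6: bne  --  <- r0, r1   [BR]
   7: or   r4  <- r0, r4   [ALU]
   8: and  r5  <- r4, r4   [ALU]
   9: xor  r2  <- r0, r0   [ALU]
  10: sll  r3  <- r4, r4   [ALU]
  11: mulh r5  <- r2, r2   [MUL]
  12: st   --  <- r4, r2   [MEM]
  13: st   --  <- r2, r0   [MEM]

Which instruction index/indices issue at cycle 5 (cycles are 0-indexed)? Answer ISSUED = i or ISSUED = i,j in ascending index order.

ISSUED = 8,9

0. beq.BR @i0  | no-port BR/BR
1. blt.BR;mul.MUL @i1,i2  | pair
2. sub.ALU;sll.ALU @i3,i4  | pair
3. mul.MUL @i5  | RAW r1
4. bne.BR;or.ALU @i6,i7  | pair
5. and.ALU;xor.ALU @i8,i9  | pair
6. sll.ALU;mulh.MUL @i10,i11  | pair
7. st.MEM @i12  | no-port MEM/MEM
8. st.MEM @i13  | tail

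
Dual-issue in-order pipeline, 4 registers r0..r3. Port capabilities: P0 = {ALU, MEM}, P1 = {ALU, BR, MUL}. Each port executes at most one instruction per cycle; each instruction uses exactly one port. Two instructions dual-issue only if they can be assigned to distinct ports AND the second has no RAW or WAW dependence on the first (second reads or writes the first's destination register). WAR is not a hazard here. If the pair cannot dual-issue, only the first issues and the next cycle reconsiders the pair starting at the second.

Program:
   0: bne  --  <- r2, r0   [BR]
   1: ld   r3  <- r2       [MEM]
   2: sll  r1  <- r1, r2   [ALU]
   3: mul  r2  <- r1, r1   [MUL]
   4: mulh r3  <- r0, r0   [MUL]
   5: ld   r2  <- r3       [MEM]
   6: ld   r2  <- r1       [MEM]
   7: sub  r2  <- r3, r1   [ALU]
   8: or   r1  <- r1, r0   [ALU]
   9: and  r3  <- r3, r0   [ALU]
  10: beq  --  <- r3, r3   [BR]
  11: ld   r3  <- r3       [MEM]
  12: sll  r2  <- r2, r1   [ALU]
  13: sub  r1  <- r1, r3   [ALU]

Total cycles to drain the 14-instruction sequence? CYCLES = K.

[0] i0/i1  bne.BR/ld.MEM  -- pair
[1] i2  sll.ALU  -- RAW r1
[2] i3  mul.MUL  -- no-port MUL/MUL
[3] i4  mulh.MUL  -- RAW r3
[4] i5  ld.MEM  -- no-port MEM/MEM
[5] i6  ld.MEM  -- WAW r2
[6] i7/i8  sub.ALU/or.ALU  -- pair
[7] i9  and.ALU  -- RAW r3
[8] i10/i11  beq.BR/ld.MEM  -- pair
[9] i12/i13  sll.ALU/sub.ALU  -- pair

CYCLES = 10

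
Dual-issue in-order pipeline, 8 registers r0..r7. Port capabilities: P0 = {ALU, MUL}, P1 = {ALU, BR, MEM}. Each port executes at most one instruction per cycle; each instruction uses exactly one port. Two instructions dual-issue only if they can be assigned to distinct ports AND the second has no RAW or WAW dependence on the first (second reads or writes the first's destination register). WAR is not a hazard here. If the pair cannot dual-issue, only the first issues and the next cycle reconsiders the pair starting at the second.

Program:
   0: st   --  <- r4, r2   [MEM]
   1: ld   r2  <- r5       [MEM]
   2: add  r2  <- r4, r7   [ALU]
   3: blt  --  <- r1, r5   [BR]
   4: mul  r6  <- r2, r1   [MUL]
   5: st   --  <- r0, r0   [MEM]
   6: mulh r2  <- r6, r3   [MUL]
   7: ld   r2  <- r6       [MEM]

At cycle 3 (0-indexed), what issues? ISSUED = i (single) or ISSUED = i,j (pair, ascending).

[0] i0  st  -- no-port MEM/MEM
[1] i1  ld  -- WAW r2
[2] i2+i3  add blt  -- dual
[3] i4+i5  mul st  -- dual
[4] i6  mulh  -- WAW r2
[5] i7  ld  -- tail

ISSUED = 4,5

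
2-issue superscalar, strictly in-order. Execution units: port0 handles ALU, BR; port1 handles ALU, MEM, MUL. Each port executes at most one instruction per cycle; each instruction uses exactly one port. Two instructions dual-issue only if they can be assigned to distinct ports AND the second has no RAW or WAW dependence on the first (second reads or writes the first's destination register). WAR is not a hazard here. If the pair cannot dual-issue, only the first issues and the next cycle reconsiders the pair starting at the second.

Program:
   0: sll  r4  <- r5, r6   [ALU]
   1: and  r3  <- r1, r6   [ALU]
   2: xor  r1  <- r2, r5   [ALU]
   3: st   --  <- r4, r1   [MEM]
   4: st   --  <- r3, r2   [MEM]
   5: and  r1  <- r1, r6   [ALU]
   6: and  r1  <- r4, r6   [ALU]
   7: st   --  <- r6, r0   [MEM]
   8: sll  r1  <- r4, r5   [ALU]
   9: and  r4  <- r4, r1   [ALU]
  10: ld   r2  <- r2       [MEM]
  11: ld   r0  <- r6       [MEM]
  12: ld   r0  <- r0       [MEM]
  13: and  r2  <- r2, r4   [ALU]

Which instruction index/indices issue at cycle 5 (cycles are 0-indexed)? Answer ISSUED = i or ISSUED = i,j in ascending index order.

0. sll.ALU;and.ALU @i0,i1  | pair
1. xor.ALU @i2  | RAW r1
2. st.MEM @i3  | no-port MEM/MEM
3. st.MEM;and.ALU @i4,i5  | pair
4. and.ALU;st.MEM @i6,i7  | pair
5. sll.ALU @i8  | RAW r1
6. and.ALU;ld.MEM @i9,i10  | pair
7. ld.MEM @i11  | no-port MEM/MEM
8. ld.MEM;and.ALU @i12,i13  | pair

ISSUED = 8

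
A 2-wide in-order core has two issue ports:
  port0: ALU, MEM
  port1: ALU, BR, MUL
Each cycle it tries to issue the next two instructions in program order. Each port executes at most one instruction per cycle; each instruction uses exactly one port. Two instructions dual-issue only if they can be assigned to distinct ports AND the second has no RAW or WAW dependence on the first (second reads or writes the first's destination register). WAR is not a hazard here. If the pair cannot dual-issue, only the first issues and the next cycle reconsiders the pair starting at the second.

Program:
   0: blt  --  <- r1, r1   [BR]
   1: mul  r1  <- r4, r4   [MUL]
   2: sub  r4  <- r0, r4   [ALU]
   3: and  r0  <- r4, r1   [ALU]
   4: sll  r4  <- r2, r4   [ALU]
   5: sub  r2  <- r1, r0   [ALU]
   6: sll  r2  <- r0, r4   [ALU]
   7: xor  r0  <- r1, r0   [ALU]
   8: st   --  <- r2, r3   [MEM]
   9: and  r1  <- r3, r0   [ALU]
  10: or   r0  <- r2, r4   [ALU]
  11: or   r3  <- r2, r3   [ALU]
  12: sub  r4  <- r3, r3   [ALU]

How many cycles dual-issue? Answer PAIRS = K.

PAIRS = 5

c0: i0 blt.BR  no-port BR/MUL
c1: i1&i2 mul.MUL;sub.ALU  dual
c2: i3&i4 and.ALU;sll.ALU  dual
c3: i5 sub.ALU  WAW r2
c4: i6&i7 sll.ALU;xor.ALU  dual
c5: i8&i9 st.MEM;and.ALU  dual
c6: i10&i11 or.ALU;or.ALU  dual
c7: i12 sub.ALU  tail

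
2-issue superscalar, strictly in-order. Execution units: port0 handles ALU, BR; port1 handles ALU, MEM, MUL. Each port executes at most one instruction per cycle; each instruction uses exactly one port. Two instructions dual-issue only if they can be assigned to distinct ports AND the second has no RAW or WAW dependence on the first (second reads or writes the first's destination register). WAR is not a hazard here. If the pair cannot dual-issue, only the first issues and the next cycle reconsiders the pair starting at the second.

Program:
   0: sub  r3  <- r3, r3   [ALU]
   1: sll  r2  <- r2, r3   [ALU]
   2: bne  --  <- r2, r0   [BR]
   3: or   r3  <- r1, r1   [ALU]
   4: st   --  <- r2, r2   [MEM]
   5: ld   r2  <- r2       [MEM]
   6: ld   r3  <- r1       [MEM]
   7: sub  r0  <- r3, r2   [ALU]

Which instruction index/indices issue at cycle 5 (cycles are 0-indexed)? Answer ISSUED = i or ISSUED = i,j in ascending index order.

c0: i0 sub  RAW r3
c1: i1 sll  RAW r2
c2: i2,i3 bne/or  dual
c3: i4 st  no-port MEM/MEM
c4: i5 ld  no-port MEM/MEM
c5: i6 ld  RAW r3
c6: i7 sub  tail

ISSUED = 6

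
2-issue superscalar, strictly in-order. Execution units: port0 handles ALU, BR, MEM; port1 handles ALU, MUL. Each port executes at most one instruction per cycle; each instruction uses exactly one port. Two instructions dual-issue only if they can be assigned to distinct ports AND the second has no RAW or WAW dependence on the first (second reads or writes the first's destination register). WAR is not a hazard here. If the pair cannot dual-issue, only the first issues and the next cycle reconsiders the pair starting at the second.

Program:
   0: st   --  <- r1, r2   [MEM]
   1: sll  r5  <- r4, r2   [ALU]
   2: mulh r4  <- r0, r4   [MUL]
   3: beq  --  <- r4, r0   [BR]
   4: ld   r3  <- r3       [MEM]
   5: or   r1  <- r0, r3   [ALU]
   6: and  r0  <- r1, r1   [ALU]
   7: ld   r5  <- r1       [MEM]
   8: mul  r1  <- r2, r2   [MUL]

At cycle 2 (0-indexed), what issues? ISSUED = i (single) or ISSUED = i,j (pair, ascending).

0. st.MEM+sll.ALU @i0/i1  | dual
1. mulh.MUL @i2  | RAW r4
2. beq.BR @i3  | no-port BR/MEM
3. ld.MEM @i4  | RAW r3
4. or.ALU @i5  | RAW r1
5. and.ALU+ld.MEM @i6/i7  | dual
6. mul.MUL @i8  | tail

ISSUED = 3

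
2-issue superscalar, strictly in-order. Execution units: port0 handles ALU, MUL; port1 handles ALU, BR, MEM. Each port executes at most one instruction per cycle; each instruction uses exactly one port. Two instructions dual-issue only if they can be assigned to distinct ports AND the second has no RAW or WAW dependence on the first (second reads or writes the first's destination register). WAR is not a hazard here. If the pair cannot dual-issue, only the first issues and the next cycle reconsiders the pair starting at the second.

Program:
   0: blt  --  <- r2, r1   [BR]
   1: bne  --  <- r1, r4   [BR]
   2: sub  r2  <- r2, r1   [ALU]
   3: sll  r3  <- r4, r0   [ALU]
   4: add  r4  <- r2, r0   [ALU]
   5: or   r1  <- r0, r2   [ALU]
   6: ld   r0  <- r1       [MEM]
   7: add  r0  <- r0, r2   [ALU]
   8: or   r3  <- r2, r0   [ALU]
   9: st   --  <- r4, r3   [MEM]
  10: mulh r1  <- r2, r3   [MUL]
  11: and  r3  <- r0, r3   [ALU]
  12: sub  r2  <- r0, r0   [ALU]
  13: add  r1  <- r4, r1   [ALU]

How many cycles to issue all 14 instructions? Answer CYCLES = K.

CYCLES = 10

[0] i0  blt  -- no-port BR/BR
[1] i1,i2  bne/sub  -- 2-wide
[2] i3,i4  sll/add  -- 2-wide
[3] i5  or  -- RAW r1
[4] i6  ld  -- RAW+WAW r0
[5] i7  add  -- RAW r0
[6] i8  or  -- RAW r3
[7] i9,i10  st/mulh  -- 2-wide
[8] i11,i12  and/sub  -- 2-wide
[9] i13  add  -- tail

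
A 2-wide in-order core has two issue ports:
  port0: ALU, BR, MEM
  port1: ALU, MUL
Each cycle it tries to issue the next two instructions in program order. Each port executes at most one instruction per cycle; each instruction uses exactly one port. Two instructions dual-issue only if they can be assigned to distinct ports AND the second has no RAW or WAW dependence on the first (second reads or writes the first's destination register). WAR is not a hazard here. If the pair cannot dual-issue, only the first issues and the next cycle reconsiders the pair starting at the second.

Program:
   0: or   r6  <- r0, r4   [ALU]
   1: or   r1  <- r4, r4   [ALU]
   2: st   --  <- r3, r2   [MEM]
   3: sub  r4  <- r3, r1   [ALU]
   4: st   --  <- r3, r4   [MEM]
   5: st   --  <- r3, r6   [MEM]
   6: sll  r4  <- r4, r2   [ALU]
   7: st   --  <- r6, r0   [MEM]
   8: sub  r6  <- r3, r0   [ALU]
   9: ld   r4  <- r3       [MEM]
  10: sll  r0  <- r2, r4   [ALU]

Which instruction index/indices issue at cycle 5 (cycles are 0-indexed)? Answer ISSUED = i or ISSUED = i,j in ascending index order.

ISSUED = 9

[0] i0&i1  or.ALU;or.ALU  -- 2-wide
[1] i2&i3  st.MEM;sub.ALU  -- 2-wide
[2] i4  st.MEM  -- no-port MEM/MEM
[3] i5&i6  st.MEM;sll.ALU  -- 2-wide
[4] i7&i8  st.MEM;sub.ALU  -- 2-wide
[5] i9  ld.MEM  -- RAW r4
[6] i10  sll.ALU  -- tail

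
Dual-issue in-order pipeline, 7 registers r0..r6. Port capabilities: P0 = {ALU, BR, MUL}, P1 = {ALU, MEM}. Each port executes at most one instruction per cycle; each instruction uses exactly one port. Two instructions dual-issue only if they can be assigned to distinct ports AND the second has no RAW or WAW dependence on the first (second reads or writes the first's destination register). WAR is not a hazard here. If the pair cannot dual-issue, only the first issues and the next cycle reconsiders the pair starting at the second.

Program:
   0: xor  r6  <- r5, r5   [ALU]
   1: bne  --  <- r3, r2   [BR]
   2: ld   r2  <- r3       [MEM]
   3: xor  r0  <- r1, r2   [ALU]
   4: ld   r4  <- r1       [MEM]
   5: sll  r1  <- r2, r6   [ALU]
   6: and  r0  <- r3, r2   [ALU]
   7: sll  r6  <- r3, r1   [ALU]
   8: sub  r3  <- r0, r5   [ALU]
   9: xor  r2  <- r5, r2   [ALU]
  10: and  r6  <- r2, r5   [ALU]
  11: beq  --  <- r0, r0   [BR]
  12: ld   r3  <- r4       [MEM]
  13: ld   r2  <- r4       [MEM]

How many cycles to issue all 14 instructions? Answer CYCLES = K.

CYCLES = 9

c0: i0+i1 xor.ALU+bne.BR  2-wide
c1: i2 ld.MEM  RAW r2
c2: i3+i4 xor.ALU+ld.MEM  2-wide
c3: i5+i6 sll.ALU+and.ALU  2-wide
c4: i7+i8 sll.ALU+sub.ALU  2-wide
c5: i9 xor.ALU  RAW r2
c6: i10+i11 and.ALU+beq.BR  2-wide
c7: i12 ld.MEM  no-port MEM/MEM
c8: i13 ld.MEM  tail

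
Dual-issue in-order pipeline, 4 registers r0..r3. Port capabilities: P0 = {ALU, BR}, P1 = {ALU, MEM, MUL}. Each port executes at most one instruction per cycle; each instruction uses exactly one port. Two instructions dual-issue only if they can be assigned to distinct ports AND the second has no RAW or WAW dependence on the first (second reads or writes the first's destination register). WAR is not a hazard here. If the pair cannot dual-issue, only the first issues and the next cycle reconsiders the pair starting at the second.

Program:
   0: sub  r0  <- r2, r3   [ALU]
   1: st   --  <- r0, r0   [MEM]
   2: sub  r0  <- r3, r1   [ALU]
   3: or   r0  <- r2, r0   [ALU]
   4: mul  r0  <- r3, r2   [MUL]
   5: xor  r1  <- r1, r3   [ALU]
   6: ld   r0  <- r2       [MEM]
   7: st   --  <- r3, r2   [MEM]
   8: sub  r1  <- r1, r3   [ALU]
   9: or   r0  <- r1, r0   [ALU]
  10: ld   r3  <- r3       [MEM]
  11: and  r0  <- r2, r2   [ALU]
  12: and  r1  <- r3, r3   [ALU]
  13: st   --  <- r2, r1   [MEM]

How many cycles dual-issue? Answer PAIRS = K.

#0 head=0: sub i0 RAW r0
#1 head=1: st+sub i1&i2 dual
#2 head=3: or i3 WAW r0
#3 head=4: mul+xor i4&i5 dual
#4 head=6: ld i6 no-port MEM/MEM
#5 head=7: st+sub i7&i8 dual
#6 head=9: or+ld i9&i10 dual
#7 head=11: and+and i11&i12 dual
#8 head=13: st i13 tail

PAIRS = 5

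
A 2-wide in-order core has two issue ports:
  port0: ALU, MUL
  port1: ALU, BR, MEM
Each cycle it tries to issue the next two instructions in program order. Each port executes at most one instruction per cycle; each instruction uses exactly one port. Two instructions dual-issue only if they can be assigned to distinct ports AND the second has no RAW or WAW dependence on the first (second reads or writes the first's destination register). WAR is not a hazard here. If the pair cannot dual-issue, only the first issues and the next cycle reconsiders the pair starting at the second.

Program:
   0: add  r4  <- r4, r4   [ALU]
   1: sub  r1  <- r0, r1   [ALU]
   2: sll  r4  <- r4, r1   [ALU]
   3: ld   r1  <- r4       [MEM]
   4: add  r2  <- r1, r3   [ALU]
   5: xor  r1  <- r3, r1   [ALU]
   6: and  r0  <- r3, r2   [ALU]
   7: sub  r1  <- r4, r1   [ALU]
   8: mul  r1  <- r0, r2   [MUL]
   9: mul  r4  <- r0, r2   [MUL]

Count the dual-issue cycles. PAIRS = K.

0. add sub @i0/i1  | pair
1. sll @i2  | RAW r4
2. ld @i3  | RAW r1
3. add xor @i4/i5  | pair
4. and sub @i6/i7  | pair
5. mul @i8  | no-port MUL/MUL
6. mul @i9  | tail

PAIRS = 3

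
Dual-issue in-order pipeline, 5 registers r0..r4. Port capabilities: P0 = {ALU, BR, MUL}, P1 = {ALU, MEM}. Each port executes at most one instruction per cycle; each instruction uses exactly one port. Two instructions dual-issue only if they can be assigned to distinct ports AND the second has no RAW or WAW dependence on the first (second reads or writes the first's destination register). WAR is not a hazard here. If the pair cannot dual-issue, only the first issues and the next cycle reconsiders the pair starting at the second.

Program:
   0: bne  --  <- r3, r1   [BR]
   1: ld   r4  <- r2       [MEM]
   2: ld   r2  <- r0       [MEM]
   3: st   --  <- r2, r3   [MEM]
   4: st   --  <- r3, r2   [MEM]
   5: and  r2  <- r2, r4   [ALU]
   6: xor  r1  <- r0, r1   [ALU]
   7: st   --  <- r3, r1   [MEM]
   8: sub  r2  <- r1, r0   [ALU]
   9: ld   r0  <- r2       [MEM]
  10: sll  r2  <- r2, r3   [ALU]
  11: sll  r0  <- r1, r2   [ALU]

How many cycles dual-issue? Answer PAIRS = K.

t=0 i0,i1:bne;ld ; pair
t=1 i2:ld ; no-port MEM/MEM
t=2 i3:st ; no-port MEM/MEM
t=3 i4,i5:st;and ; pair
t=4 i6:xor ; RAW r1
t=5 i7,i8:st;sub ; pair
t=6 i9,i10:ld;sll ; pair
t=7 i11:sll ; tail

PAIRS = 4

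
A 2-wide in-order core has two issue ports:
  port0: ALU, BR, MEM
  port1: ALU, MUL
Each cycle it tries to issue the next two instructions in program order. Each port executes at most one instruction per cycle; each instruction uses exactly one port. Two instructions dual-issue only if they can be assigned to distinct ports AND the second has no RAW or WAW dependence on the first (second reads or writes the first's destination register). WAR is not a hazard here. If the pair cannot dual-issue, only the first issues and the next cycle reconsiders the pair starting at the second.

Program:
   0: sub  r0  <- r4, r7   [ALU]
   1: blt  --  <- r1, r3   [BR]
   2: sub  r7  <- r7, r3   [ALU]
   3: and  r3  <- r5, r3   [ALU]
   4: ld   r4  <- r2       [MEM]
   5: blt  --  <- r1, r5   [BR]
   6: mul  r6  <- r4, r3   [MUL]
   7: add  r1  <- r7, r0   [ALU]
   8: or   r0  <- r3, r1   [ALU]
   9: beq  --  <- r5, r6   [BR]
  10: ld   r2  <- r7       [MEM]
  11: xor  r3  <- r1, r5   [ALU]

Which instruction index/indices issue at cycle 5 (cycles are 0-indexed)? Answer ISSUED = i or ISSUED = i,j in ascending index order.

c0: i0/i1 sub;blt  2-wide
c1: i2/i3 sub;and  2-wide
c2: i4 ld  no-port MEM/BR
c3: i5/i6 blt;mul  2-wide
c4: i7 add  RAW r1
c5: i8/i9 or;beq  2-wide
c6: i10/i11 ld;xor  2-wide

ISSUED = 8,9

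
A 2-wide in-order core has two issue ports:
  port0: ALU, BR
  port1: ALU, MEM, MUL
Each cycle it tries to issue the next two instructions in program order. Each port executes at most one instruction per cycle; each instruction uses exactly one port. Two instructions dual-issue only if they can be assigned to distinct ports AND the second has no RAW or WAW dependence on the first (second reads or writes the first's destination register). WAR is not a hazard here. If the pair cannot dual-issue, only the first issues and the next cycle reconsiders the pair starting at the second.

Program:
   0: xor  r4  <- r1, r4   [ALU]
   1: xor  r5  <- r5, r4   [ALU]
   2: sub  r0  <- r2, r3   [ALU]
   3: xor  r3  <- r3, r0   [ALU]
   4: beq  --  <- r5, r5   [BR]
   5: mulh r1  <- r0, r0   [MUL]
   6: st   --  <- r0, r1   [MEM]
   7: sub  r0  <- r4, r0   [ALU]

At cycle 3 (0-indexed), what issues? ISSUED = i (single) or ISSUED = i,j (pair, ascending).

#0 head=0: xor i0 RAW r4
#1 head=1: xor+sub i1/i2 dual
#2 head=3: xor+beq i3/i4 dual
#3 head=5: mulh i5 no-port MUL/MEM
#4 head=6: st+sub i6/i7 dual

ISSUED = 5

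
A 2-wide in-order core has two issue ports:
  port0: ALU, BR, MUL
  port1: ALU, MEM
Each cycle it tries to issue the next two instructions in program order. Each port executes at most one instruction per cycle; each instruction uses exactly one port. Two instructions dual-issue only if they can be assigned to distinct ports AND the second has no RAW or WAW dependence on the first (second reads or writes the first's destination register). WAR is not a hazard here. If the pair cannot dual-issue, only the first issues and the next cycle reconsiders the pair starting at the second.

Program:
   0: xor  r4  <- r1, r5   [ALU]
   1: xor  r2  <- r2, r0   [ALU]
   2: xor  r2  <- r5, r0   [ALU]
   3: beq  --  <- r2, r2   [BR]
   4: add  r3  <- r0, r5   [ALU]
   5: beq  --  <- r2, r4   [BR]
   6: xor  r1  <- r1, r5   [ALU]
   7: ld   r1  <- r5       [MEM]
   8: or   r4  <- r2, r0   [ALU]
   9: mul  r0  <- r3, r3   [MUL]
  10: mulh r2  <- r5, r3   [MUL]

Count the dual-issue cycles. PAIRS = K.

#0 head=0: xor.ALU+xor.ALU i0+i1 2-wide
#1 head=2: xor.ALU i2 RAW r2
#2 head=3: beq.BR+add.ALU i3+i4 2-wide
#3 head=5: beq.BR+xor.ALU i5+i6 2-wide
#4 head=7: ld.MEM+or.ALU i7+i8 2-wide
#5 head=9: mul.MUL i9 no-port MUL/MUL
#6 head=10: mulh.MUL i10 tail

PAIRS = 4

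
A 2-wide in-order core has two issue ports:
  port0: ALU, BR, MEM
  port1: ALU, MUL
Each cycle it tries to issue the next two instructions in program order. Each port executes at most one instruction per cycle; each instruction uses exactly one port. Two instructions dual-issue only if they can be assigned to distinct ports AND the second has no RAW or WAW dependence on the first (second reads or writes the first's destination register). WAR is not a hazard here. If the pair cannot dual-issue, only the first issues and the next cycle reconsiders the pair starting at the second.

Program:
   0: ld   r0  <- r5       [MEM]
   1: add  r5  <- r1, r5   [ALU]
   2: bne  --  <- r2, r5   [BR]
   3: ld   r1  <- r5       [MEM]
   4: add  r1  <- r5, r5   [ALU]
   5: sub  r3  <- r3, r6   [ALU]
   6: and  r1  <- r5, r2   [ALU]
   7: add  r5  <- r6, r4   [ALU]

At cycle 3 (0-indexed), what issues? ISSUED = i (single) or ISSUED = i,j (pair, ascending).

ISSUED = 4,5

[0] i0/i1  ld.MEM+add.ALU  -- pair
[1] i2  bne.BR  -- no-port BR/MEM
[2] i3  ld.MEM  -- WAW r1
[3] i4/i5  add.ALU+sub.ALU  -- pair
[4] i6/i7  and.ALU+add.ALU  -- pair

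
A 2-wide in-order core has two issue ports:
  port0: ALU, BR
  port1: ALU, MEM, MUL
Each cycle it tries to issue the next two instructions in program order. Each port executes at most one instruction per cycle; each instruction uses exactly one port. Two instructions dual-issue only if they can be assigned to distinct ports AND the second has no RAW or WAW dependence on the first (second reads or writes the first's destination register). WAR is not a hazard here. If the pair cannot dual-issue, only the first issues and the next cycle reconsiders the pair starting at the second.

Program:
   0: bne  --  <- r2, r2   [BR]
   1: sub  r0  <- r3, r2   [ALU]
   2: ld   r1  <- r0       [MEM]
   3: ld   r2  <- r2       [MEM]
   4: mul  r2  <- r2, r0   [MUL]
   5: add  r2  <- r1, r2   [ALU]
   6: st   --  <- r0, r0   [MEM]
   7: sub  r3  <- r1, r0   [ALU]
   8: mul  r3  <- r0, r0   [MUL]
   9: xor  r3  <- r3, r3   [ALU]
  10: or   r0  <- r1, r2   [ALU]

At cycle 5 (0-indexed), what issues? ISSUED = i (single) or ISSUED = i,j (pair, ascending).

[0] i0,i1  bne.BR;sub.ALU  -- dual
[1] i2  ld.MEM  -- no-port MEM/MEM
[2] i3  ld.MEM  -- no-port MEM/MUL
[3] i4  mul.MUL  -- RAW+WAW r2
[4] i5,i6  add.ALU;st.MEM  -- dual
[5] i7  sub.ALU  -- WAW r3
[6] i8  mul.MUL  -- RAW+WAW r3
[7] i9,i10  xor.ALU;or.ALU  -- dual

ISSUED = 7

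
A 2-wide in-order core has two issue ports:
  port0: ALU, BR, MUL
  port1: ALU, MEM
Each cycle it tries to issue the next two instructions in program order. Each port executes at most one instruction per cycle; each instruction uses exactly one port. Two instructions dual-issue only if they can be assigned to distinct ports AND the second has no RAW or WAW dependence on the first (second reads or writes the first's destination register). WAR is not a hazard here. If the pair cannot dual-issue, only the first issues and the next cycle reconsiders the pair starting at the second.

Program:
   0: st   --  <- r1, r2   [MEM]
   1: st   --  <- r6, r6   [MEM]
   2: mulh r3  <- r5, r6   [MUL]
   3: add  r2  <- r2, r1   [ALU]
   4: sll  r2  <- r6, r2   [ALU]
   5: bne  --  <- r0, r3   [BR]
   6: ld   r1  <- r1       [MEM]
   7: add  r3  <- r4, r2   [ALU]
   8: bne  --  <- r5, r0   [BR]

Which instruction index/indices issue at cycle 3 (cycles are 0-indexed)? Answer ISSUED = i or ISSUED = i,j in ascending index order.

#0 head=0: st.MEM i0 no-port MEM/MEM
#1 head=1: st.MEM;mulh.MUL i1&i2 2-wide
#2 head=3: add.ALU i3 RAW+WAW r2
#3 head=4: sll.ALU;bne.BR i4&i5 2-wide
#4 head=6: ld.MEM;add.ALU i6&i7 2-wide
#5 head=8: bne.BR i8 tail

ISSUED = 4,5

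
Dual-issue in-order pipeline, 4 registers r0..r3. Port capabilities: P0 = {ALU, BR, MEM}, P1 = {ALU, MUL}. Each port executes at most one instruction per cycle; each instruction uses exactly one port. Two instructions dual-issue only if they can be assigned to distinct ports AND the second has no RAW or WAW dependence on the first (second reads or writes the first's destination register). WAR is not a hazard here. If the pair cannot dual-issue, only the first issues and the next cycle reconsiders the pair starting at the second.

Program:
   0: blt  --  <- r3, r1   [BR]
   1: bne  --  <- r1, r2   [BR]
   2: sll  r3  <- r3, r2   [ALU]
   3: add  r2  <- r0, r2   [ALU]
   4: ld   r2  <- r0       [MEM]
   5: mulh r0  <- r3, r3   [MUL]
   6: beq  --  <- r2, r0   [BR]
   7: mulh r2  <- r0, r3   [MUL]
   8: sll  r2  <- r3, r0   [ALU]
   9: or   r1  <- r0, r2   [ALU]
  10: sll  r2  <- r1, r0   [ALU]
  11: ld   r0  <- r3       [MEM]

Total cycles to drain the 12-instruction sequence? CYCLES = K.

c0: i0 blt.BR  no-port BR/BR
c1: i1&i2 bne.BR/sll.ALU  pair
c2: i3 add.ALU  WAW r2
c3: i4&i5 ld.MEM/mulh.MUL  pair
c4: i6&i7 beq.BR/mulh.MUL  pair
c5: i8 sll.ALU  RAW r2
c6: i9 or.ALU  RAW r1
c7: i10&i11 sll.ALU/ld.MEM  pair

CYCLES = 8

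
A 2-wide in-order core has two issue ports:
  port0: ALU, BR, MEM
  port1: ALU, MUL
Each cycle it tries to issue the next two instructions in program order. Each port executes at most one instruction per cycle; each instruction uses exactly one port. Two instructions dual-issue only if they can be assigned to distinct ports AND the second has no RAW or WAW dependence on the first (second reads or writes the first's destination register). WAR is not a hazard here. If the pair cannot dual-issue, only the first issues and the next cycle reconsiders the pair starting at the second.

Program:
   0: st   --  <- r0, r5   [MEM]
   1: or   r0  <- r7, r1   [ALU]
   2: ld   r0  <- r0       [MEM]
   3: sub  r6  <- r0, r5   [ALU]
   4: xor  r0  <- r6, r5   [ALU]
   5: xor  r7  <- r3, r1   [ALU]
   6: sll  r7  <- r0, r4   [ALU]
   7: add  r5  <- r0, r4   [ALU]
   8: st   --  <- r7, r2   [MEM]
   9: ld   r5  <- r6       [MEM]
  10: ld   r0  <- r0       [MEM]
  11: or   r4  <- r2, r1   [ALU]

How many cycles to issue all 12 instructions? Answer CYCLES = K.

0. st/or @i0/i1  | dual
1. ld @i2  | RAW r0
2. sub @i3  | RAW r6
3. xor/xor @i4/i5  | dual
4. sll/add @i6/i7  | dual
5. st @i8  | no-port MEM/MEM
6. ld @i9  | no-port MEM/MEM
7. ld/or @i10/i11  | dual

CYCLES = 8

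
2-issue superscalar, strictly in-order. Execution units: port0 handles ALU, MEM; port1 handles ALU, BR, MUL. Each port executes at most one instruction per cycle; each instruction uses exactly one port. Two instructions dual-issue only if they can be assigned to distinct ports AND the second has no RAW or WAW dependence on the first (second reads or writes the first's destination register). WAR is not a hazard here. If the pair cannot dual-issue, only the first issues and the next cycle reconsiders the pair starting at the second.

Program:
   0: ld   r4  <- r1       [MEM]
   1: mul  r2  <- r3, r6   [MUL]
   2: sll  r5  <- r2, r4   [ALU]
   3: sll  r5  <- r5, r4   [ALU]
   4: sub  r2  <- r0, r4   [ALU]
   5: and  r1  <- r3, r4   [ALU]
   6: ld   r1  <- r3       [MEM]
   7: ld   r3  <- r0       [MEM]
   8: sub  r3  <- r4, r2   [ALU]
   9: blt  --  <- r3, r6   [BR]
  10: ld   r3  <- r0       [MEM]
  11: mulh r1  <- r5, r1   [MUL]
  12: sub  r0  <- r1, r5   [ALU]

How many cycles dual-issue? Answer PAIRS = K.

#0 head=0: ld.MEM+mul.MUL i0,i1 pair
#1 head=2: sll.ALU i2 RAW+WAW r5
#2 head=3: sll.ALU+sub.ALU i3,i4 pair
#3 head=5: and.ALU i5 WAW r1
#4 head=6: ld.MEM i6 no-port MEM/MEM
#5 head=7: ld.MEM i7 WAW r3
#6 head=8: sub.ALU i8 RAW r3
#7 head=9: blt.BR+ld.MEM i9,i10 pair
#8 head=11: mulh.MUL i11 RAW r1
#9 head=12: sub.ALU i12 tail

PAIRS = 3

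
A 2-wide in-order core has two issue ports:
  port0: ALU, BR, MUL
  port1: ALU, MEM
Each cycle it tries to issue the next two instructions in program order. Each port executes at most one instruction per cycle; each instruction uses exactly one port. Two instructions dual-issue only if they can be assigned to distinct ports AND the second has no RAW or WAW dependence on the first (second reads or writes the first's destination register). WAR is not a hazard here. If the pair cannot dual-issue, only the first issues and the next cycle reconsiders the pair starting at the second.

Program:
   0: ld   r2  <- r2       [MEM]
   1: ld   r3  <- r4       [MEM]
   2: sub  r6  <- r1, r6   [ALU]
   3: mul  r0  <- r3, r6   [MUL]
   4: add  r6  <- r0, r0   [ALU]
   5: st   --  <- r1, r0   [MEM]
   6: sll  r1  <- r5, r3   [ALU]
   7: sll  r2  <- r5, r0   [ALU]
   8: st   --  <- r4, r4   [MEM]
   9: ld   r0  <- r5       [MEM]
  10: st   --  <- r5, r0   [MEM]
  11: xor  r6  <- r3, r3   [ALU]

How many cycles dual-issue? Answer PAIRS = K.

0. ld.MEM @i0  | no-port MEM/MEM
1. ld.MEM sub.ALU @i1+i2  | 2-wide
2. mul.MUL @i3  | RAW r0
3. add.ALU st.MEM @i4+i5  | 2-wide
4. sll.ALU sll.ALU @i6+i7  | 2-wide
5. st.MEM @i8  | no-port MEM/MEM
6. ld.MEM @i9  | no-port MEM/MEM
7. st.MEM xor.ALU @i10+i11  | 2-wide

PAIRS = 4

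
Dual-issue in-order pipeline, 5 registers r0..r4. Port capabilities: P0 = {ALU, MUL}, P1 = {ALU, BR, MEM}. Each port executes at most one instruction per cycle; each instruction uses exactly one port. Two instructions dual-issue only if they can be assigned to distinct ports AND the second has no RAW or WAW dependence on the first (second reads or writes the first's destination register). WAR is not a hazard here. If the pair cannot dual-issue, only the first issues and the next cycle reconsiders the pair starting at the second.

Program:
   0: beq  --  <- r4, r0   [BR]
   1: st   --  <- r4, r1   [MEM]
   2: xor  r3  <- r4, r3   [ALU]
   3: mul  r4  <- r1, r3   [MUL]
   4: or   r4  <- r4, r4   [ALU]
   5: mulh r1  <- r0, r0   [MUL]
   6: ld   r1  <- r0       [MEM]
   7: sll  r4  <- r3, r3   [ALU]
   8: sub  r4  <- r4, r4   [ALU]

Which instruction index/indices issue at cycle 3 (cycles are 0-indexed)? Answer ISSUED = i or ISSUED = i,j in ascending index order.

ISSUED = 4,5

t=0 i0:beq.BR ; no-port BR/MEM
t=1 i1+i2:st.MEM;xor.ALU ; 2-wide
t=2 i3:mul.MUL ; RAW+WAW r4
t=3 i4+i5:or.ALU;mulh.MUL ; 2-wide
t=4 i6+i7:ld.MEM;sll.ALU ; 2-wide
t=5 i8:sub.ALU ; tail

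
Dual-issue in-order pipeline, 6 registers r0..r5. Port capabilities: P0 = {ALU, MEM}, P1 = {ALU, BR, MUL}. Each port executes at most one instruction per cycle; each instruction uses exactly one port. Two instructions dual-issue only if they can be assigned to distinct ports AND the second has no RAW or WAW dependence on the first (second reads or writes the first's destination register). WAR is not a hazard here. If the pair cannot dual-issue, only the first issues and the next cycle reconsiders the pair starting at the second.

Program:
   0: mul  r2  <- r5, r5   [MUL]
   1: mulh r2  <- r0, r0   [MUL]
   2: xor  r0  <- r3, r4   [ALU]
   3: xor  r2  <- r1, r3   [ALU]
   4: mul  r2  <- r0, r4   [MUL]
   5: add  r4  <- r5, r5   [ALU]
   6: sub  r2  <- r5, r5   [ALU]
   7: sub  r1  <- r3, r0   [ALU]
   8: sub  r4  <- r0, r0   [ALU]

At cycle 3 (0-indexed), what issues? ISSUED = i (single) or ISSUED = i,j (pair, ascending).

ISSUED = 4,5

t=0 i0:mul.MUL ; no-port MUL/MUL
t=1 i1/i2:mulh.MUL+xor.ALU ; pair
t=2 i3:xor.ALU ; WAW r2
t=3 i4/i5:mul.MUL+add.ALU ; pair
t=4 i6/i7:sub.ALU+sub.ALU ; pair
t=5 i8:sub.ALU ; tail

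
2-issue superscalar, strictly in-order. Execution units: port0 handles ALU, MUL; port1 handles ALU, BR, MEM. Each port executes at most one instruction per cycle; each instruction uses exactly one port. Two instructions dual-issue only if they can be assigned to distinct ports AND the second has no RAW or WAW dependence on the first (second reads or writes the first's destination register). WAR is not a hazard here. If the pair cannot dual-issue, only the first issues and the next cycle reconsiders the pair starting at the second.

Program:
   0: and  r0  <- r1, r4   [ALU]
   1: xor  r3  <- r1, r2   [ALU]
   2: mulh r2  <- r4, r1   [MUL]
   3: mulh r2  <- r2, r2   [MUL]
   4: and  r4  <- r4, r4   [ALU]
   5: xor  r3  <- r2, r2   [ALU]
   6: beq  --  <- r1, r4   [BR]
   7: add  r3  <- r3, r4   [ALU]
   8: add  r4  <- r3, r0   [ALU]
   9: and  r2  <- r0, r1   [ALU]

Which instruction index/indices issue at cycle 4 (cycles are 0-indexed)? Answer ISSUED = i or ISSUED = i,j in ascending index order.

ISSUED = 7

[0] i0&i1  and/xor  -- pair
[1] i2  mulh  -- no-port MUL/MUL
[2] i3&i4  mulh/and  -- pair
[3] i5&i6  xor/beq  -- pair
[4] i7  add  -- RAW r3
[5] i8&i9  add/and  -- pair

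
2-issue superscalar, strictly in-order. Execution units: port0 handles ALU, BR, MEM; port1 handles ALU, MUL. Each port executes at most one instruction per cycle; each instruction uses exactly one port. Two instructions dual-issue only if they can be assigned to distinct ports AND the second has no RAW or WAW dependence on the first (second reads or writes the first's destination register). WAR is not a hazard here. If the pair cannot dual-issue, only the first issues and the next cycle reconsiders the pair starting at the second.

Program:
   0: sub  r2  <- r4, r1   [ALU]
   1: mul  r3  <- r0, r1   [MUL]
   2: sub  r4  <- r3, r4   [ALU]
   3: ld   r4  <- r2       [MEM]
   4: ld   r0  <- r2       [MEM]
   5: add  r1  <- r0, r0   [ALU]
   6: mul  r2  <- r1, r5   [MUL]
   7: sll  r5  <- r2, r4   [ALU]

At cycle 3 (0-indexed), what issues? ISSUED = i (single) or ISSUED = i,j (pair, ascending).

ISSUED = 4

c0: i0/i1 sub.ALU+mul.MUL  2-wide
c1: i2 sub.ALU  WAW r4
c2: i3 ld.MEM  no-port MEM/MEM
c3: i4 ld.MEM  RAW r0
c4: i5 add.ALU  RAW r1
c5: i6 mul.MUL  RAW r2
c6: i7 sll.ALU  tail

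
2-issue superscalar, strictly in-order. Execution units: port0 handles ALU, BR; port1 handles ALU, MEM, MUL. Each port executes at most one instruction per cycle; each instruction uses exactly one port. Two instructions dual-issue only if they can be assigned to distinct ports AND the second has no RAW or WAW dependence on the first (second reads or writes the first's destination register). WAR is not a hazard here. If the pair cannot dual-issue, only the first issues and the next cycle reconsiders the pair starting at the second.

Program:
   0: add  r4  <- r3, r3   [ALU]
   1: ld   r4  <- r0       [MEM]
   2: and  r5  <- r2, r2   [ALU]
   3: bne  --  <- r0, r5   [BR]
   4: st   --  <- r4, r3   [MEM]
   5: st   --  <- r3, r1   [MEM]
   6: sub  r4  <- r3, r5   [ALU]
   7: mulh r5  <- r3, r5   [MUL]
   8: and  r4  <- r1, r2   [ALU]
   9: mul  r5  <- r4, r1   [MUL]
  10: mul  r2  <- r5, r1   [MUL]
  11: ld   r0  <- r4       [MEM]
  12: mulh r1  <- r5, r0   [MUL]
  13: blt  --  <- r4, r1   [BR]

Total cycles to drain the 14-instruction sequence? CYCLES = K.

CYCLES = 10

t=0 i0:add ; WAW r4
t=1 i1+i2:ld+and ; 2-wide
t=2 i3+i4:bne+st ; 2-wide
t=3 i5+i6:st+sub ; 2-wide
t=4 i7+i8:mulh+and ; 2-wide
t=5 i9:mul ; no-port MUL/MUL
t=6 i10:mul ; no-port MUL/MEM
t=7 i11:ld ; no-port MEM/MUL
t=8 i12:mulh ; RAW r1
t=9 i13:blt ; tail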